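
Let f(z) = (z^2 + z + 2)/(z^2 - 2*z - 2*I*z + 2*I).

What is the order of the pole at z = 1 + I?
Factor the denominator:
  z^2 - 2*z - 2*I*z + 2*I = (z - 1 - I)^2

The numerator P(z) = z^2 + z + 2 has P(1 + I) = 3 + 3*I ≠ 0, so no factor of (z - 1 - I) cancels.
Near z = 1 + I we can therefore write f(z) = g(z)/(z - 1 - I)^2 with g analytic at 1 + I and g(1 + I) ≠ 0 (g is just the numerator).

Hence z = 1 + I is a pole of order 2.

Final answer: 2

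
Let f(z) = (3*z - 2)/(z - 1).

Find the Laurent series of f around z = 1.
Put w = z - (1), i.e. z = w + 1. The denominator is w, so it suffices to rewrite the numerator in powers of w.

P(z) = 3*z - 2
P(w + 1) = 1 + 3*w

Dividing each term by w:
  f = 1/w + 3

Substituting back w = z - 1:
  f(z) = 1/(z - 1) + 3

The series is finite because the numerator is a polynomial; the negative powers form the principal part, and the coefficient of 1/(z - 1) gives Res(f, 1) = 1.

Final answer: 1/(z - 1) + 3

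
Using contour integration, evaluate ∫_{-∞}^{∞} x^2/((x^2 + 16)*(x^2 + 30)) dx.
pi*(-4 + sqrt(30))/14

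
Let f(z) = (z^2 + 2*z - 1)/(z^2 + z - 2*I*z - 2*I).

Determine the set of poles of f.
{-1, 2*I}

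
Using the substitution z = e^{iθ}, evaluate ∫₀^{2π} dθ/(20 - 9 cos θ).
Call the integral J. The integrand is 2π-periodic and we integrate over a full period, so shifting θ does not change the value (θ → θ + π flips the sign of the trig term). Hence
  J = ∫₀^{2π} dθ/(20 + 9 cos θ).
Put z = e^{iθ}: then cos θ = (z + 1/z)/2, dθ = dz/(iz), and z runs once counterclockwise around |z| = 1:
  J = ∮_{|z|=1} 1/(20 + 9*(z + 1/z)/2) · dz/(iz) = (2/i) ∮_{|z|=1} dz/(9*z^2 + 40*z + 9).
The roots of 9*z^2 + 40*z + 9 are z = (-20 ± sqrt(20^2 - 9^2))/9, with sqrt(319) = sqrt(319); their product is 1, so only z₊ = -20/9 + sqrt(319)/9 lies inside the unit circle (z₋ = -20/9 - sqrt(319)/9 lies outside).
z₊ is a simple zero of q(z) = 9*z^2 + 40*z + 9, so Res(1/q, z₊) = 1/q'(z₊) with q'(z) = 18*z + 40; and q'(z₊) = 9*(z₊ - z₋) = 2*sqrt(319).
Therefore J = (2/i) · 2πi · 1/(2*sqrt(319)) = 2*pi/(sqrt(319)) = 2*sqrt(319)*pi/319

Final answer: 2*sqrt(319)*pi/319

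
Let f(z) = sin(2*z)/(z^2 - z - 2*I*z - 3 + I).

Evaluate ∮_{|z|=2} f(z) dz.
2*I*pi*sin(2 - 2*I)/3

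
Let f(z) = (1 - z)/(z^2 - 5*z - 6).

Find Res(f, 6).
-5/7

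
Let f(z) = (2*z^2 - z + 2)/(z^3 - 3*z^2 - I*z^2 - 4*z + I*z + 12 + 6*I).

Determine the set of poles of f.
The singularities of f are the zeros of the denominator. Factoring,
  z^3 - 3*z^2 - I*z^2 - 4*z + I*z + 12 + 6*I = (z + 2)*(z - 3)*(z - 2 - I)
so the candidates are z = -2, z = 3, z = 2 + I.

Check the numerator P(z) = 2*z^2 - z + 2 at each one:
  P(-2) = 12 ≠ 0, so z = -2 is a (simple) pole.
  P(3) = 17 ≠ 0, so z = 3 is a (simple) pole.
  P(2 + I) = 6 + 7*I ≠ 0, so z = 2 + I is a (simple) pole.

Poles of f: {-2, 2 + I, 3}

Final answer: {-2, 2 + I, 3}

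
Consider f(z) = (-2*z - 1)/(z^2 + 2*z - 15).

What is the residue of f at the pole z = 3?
Write f(z) = P(z)/Q(z) with P(z) = -2*z - 1 and Q(z) = z^2 + 2*z - 15.
The denominator factors as Q(z) = (z - 3)*(z + 5), so z = 3 is a simple zero of Q and P is analytic there; z = 3 is therefore a simple pole and
  Res(f, z₀) = P(z₀)/Q'(z₀).

Q'(z) = 2*z + 2, so Q'(3) = 8.
P(3) = -7.

Res(f, 3) = (-7)/(8) = -7/8

Final answer: -7/8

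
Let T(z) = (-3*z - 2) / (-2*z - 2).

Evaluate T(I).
Substitute z = I:
  numerator:   -3*(I) - 2 = -2 - 3*I
  denominator: -2*(I) - 2 = -2 - 2*I
T(I) = (-2 - 3*I)/(-2 - 2*I); multiplying numerator and denominator by the conjugate -2 + 2*I gives (10 + 2*I)/8 = 5/4 + I/4

Final answer: 5/4 + I/4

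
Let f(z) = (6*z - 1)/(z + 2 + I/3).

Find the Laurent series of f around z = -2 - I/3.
(-13 - 2*I)/(z + 2 + I/3) + 6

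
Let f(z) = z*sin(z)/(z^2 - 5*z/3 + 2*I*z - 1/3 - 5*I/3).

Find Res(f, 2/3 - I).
Write f(z) = P(z)/Q(z) with P(z) = z*sin(z) and Q(z) = z^2 - 5*z/3 + 2*I*z - 1/3 - 5*I/3.
The denominator factors as Q(z) = (z - 2/3 + I)*(z - 1 + I), so z = 2/3 - I is a simple zero of Q and P is analytic there; z = 2/3 - I is therefore a simple pole and
  Res(f, z₀) = P(z₀)/Q'(z₀).

Q'(z) = 2*z - 5/3 + 2*I, so Q'(2/3 - I) = -1/3.
P(2/3 - I) = (2/3 - I)*sin(2/3 - I).

Res(f, 2/3 - I) = ((2/3 - I)*sin(2/3 - I))/(-1/3) = (-2 + 3*I)*sin(2/3 - I)

Final answer: (-2 + 3*I)*sin(2/3 - I)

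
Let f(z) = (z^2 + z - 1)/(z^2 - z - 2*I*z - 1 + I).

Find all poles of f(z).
{I, 1 + I}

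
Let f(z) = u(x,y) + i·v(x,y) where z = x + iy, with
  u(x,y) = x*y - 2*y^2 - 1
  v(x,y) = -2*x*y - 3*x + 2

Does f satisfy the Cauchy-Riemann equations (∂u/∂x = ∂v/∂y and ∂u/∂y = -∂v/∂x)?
∂u/∂x = y
∂v/∂y = -2*x
∂u/∂y = x - 4*y
∂v/∂x = -2*y - 3
∂u/∂x ≠ ∂v/∂y and ∂u/∂y ≠ -∂v/∂x; the Cauchy-Riemann equations are not satisfied, so f is not analytic.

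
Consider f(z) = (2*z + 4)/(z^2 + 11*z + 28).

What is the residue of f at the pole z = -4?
Write f(z) = P(z)/Q(z) with P(z) = 2*z + 4 and Q(z) = z^2 + 11*z + 28.
The denominator factors as Q(z) = (z + 7)*(z + 4), so z = -4 is a simple zero of Q and P is analytic there; z = -4 is therefore a simple pole and
  Res(f, z₀) = P(z₀)/Q'(z₀).

Q'(z) = 2*z + 11, so Q'(-4) = 3.
P(-4) = -4.

Res(f, -4) = (-4)/(3) = -4/3

Final answer: -4/3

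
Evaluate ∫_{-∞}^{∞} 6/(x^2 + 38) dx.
Let f(z) = 6/(z^2 + 38). The denominator has no real zeros and deg Q - deg P = 2 ≥ 2, so the integral of f over the upper semicircle |z| = R tends to 0 as R → ∞. Closing the contour in the upper half-plane,
  ∫_{-∞}^{∞} f(x) dx = 2πi · Σ Res(f, z_k)  over the poles with Im z_k > 0.

Zeros of the denominator: z^2 + 38 = 0 gives z = ±sqrt(38)*I.
Upper half-plane: z = sqrt(38)*I (simple).

Each pole is a simple zero of Q(z) = z^2 + 38, so Res(f, z₀) = P(z₀)/Q'(z₀) with P(z) = 6, Q'(z) = 2*z:
  Res(f, sqrt(38)*I) = (6)/(2*sqrt(38)*I) = -3*sqrt(38)*I/38

∫_{-∞}^{∞} f(x) dx = 2πi · (-3*sqrt(38)*I/38) = 3*sqrt(38)*pi/19

Final answer: 3*sqrt(38)*pi/19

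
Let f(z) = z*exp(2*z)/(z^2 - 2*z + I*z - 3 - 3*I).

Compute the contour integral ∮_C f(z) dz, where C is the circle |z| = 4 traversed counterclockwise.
By the residue theorem, ∮_C f(z) dz = 2πi · (sum of the residues of f at the poles inside |z| = 4).

The denominator factors as (z - 3)*(z + 1 + I), so the singularities of f are simple poles at z = 3, z = -1 - I.
  |3|² = 9 < 16 = 4², so this pole is inside the contour.
  |-1 - I|² = 2 < 16 = 4², so this pole is inside the contour.

With P(z) = z*exp(2*z) and Q(z) = z^2 - 2*z + I*z - 3 - 3*I, each pole is simple, so Res(f, z₀) = P(z₀)/Q'(z₀) with Q'(z) = 2*z - 2 + I.
  Res(f, 3) = P(3)/Q'(3) = (3*exp(6))/(4 + I) = (12/17 - 3*I/17)*exp(6)
  Res(f, -1 - I) = P(-1 - I)/Q'(-1 - I) = ((-1 - I)*exp(-2 - 2*I))/(-4 - I) = (5/17 + 3*I/17)*exp(-2 - 2*I)

Sum of residues inside C: (12/17 - 3*I/17)*exp(6) + (5/17 + 3*I/17)*exp(-2 - 2*I)
∮_C f(z) dz = 2πi · ((12/17 - 3*I/17)*exp(6) + (5/17 + 3*I/17)*exp(-2 - 2*I)) = pi*(-6/17 + 10*I/17)*exp(-2 - 2*I) + pi*(6/17 + 24*I/17)*exp(6)

Final answer: pi*(-6/17 + 10*I/17)*exp(-2 - 2*I) + pi*(6/17 + 24*I/17)*exp(6)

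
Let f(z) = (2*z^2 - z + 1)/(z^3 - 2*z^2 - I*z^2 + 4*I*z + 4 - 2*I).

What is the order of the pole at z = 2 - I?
Factor the denominator:
  z^3 - 2*z^2 - I*z^2 + 4*I*z + 4 - 2*I = (z - 2 + I)*(z + 1 - I)*(z - 1 - I)

The numerator P(z) = 2*z^2 - z + 1 has P(2 - I) = 5 - 7*I ≠ 0, so no factor of (z - 2 + I) cancels.
Near z = 2 - I we can therefore write f(z) = g(z)/(z - 2 + I) with g analytic at 2 - I and g(2 - I) ≠ 0 (g is the numerator divided by the remaining denominator factors).

Hence z = 2 - I is a pole of order 1.

Final answer: 1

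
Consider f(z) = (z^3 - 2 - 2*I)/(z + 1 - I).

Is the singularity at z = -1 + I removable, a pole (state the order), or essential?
The numerator vanishes at z = -1 + I ((-1 + I)^3 = 2 + 2*I), so it is divisible by z + 1 - I:
  z^3 - 2 - 2*I = (z + 1 - I)*(z^2 - z + I*z - 2*I)
Hence for z ≠ -1 + I, f(z) = z^2 - z + I*z - 2*I, a polynomial, and lim_{z→-1 + I} f(z) = -6*I is finite.
So the singularity is removable.

Final answer: removable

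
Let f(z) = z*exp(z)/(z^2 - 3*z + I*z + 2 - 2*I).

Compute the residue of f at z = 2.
Write f(z) = P(z)/Q(z) with P(z) = z*exp(z) and Q(z) = z^2 - 3*z + I*z + 2 - 2*I.
The denominator factors as Q(z) = (z - 1 + I)*(z - 2), so z = 2 is a simple zero of Q and P is analytic there; z = 2 is therefore a simple pole and
  Res(f, z₀) = P(z₀)/Q'(z₀).

Q'(z) = 2*z - 3 + I, so Q'(2) = 1 + I.
P(2) = 2*exp(2).

Res(f, 2) = (2*exp(2))/(1 + I) = (1 - I)*exp(2)

Final answer: (1 - I)*exp(2)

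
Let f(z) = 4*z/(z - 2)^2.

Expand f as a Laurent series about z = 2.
8/(z - 2)^2 + 4/(z - 2)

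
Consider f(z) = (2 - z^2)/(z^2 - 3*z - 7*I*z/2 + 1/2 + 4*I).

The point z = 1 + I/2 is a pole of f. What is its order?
1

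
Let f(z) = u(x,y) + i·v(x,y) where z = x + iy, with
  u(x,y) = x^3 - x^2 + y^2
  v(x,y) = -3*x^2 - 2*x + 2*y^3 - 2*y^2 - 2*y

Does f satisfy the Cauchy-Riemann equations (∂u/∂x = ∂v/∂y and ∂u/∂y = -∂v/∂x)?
∂u/∂x = 3*x^2 - 2*x
∂v/∂y = 6*y^2 - 4*y - 2
∂u/∂y = 2*y
∂v/∂x = -6*x - 2
∂u/∂x ≠ ∂v/∂y and ∂u/∂y ≠ -∂v/∂x; the Cauchy-Riemann equations are not satisfied, so f is not analytic.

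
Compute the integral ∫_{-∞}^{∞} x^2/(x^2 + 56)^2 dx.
Let f(z) = z^2/(z^2 + 56)^2. The denominator has no real zeros and deg Q - deg P = 2 ≥ 2, so the integral of f over the upper semicircle |z| = R tends to 0 as R → ∞. Closing the contour in the upper half-plane,
  ∫_{-∞}^{∞} f(x) dx = 2πi · Σ Res(f, z_k)  over the poles with Im z_k > 0.

Zeros of the denominator: z^2 + 56 = 0 gives z = ±2*sqrt(14)*I.
Upper half-plane: z = 2*sqrt(14)*I (a pole of order 2).

Write f(z) = g(z)/(z - 2*sqrt(14)*I)^2 with g(z) = z^2/(z + 2*sqrt(14)*I)^2. For a double pole, Res(f, z₀) = g'(z₀):
  g'(z) = 4*sqrt(14)*I*z/(z + 2*sqrt(14)*I)^3
  Res(f, 2*sqrt(14)*I) = g'(2*sqrt(14)*I) = -sqrt(14)*I/112

∫_{-∞}^{∞} f(x) dx = 2πi · (-sqrt(14)*I/112) = sqrt(14)*pi/56

Final answer: sqrt(14)*pi/56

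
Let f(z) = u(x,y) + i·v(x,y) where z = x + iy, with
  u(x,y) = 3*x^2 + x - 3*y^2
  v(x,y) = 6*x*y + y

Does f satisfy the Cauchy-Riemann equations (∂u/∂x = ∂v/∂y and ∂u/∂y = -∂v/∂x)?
∂u/∂x = 6*x + 1
∂v/∂y = 6*x + 1
∂u/∂y = -6*y
∂v/∂x = 6*y
∂u/∂x = ∂v/∂y and ∂u/∂y = -∂v/∂x hold identically; f is analytic.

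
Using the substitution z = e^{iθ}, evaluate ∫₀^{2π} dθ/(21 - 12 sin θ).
2*sqrt(33)*pi/99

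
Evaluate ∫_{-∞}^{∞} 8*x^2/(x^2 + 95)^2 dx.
Let f(z) = 8*z^2/(z^2 + 95)^2. The denominator has no real zeros and deg Q - deg P = 2 ≥ 2, so the integral of f over the upper semicircle |z| = R tends to 0 as R → ∞. Closing the contour in the upper half-plane,
  ∫_{-∞}^{∞} f(x) dx = 2πi · Σ Res(f, z_k)  over the poles with Im z_k > 0.

Zeros of the denominator: z^2 + 95 = 0 gives z = ±sqrt(95)*I.
Upper half-plane: z = sqrt(95)*I (a pole of order 2).

Write f(z) = g(z)/(z - sqrt(95)*I)^2 with g(z) = 8*z^2/(z + sqrt(95)*I)^2. For a double pole, Res(f, z₀) = g'(z₀):
  g'(z) = 16*sqrt(95)*I*z/(z + sqrt(95)*I)^3
  Res(f, sqrt(95)*I) = g'(sqrt(95)*I) = -2*sqrt(95)*I/95

∫_{-∞}^{∞} f(x) dx = 2πi · (-2*sqrt(95)*I/95) = 4*sqrt(95)*pi/95

Final answer: 4*sqrt(95)*pi/95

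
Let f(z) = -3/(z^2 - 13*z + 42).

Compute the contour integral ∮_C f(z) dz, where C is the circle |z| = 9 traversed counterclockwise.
0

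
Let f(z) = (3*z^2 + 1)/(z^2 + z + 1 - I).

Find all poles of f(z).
The singularities of f are the zeros of the denominator. Factoring,
  z^2 + z + 1 - I = (z + 1 + I)*(z - I)
so the candidates are z = -1 - I, z = I.

Check the numerator P(z) = 3*z^2 + 1 at each one:
  P(-1 - I) = 1 + 6*I ≠ 0, so z = -1 - I is a (simple) pole.
  P(I) = -2 ≠ 0, so z = I is a (simple) pole.

Poles of f: {-1 - I, I}

Final answer: {-1 - I, I}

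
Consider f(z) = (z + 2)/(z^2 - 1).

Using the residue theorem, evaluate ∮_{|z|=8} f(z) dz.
By the residue theorem, ∮_C f(z) dz = 2πi · (sum of the residues of f at the poles inside |z| = 8).

The denominator factors as (z - 1)*(z + 1), so the singularities of f are simple poles at z = 1, z = -1.
  |1|² = 1 < 64 = 8², so this pole is inside the contour.
  |-1|² = 1 < 64 = 8², so this pole is inside the contour.

With P(z) = z + 2 and Q(z) = z^2 - 1, each pole is simple, so Res(f, z₀) = P(z₀)/Q'(z₀) with Q'(z) = 2*z.
  Res(f, 1) = P(1)/Q'(1) = (3)/(2) = 3/2
  Res(f, -1) = P(-1)/Q'(-1) = (1)/(-2) = -1/2

Sum of residues inside C: 1
∮_C f(z) dz = 2πi · (1) = 2*I*pi

Final answer: 2*I*pi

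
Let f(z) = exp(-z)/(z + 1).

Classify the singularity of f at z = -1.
Write f(z) = g(z)/(z + 1) with g(z) = exp(-z).
g is entire and g(-1) = exp(1) ≠ 0, so no factor of (z + 1) cancels: the Laurent expansion of f about z = -1 starts at the power -1, i.e. lim_{z→z₀} (z - z₀) f(z) = exp(1) is finite and nonzero.
So z = -1 is a pole of order 1.

Final answer: pole of order 1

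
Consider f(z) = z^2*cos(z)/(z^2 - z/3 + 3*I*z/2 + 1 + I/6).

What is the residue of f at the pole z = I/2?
(3/229 + 45*I/458)*cosh(1/2)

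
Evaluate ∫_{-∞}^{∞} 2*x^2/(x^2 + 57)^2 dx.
Let f(z) = 2*z^2/(z^2 + 57)^2. The denominator has no real zeros and deg Q - deg P = 2 ≥ 2, so the integral of f over the upper semicircle |z| = R tends to 0 as R → ∞. Closing the contour in the upper half-plane,
  ∫_{-∞}^{∞} f(x) dx = 2πi · Σ Res(f, z_k)  over the poles with Im z_k > 0.

Zeros of the denominator: z^2 + 57 = 0 gives z = ±sqrt(57)*I.
Upper half-plane: z = sqrt(57)*I (a pole of order 2).

Write f(z) = g(z)/(z - sqrt(57)*I)^2 with g(z) = 2*z^2/(z + sqrt(57)*I)^2. For a double pole, Res(f, z₀) = g'(z₀):
  g'(z) = 4*sqrt(57)*I*z/(z + sqrt(57)*I)^3
  Res(f, sqrt(57)*I) = g'(sqrt(57)*I) = -sqrt(57)*I/114

∫_{-∞}^{∞} f(x) dx = 2πi · (-sqrt(57)*I/114) = sqrt(57)*pi/57

Final answer: sqrt(57)*pi/57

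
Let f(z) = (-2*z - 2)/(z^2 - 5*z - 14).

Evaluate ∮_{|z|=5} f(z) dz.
-4*I*pi/9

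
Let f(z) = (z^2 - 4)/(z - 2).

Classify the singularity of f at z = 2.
The numerator vanishes at z = 2 ((2)^2 = 4), so it is divisible by z - 2:
  z^2 - 4 = (z - 2)*(z + 2)
Hence for z ≠ 2, f(z) = z + 2, a polynomial, and lim_{z→2} f(z) = 4 is finite.
So the singularity is removable.

Final answer: removable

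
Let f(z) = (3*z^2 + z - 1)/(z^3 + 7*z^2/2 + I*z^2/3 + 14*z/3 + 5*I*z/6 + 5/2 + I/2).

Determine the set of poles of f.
The singularities of f are the zeros of the denominator. Factoring,
  z^3 + 7*z^2/2 + I*z^2/3 + 14*z/3 + 5*I*z/6 + 5/2 + I/2 = (z + 1 - 2*I/3)*(z + 3/2)*(z + 1 + I)
so the candidates are z = -1 + 2*I/3, z = -3/2, z = -1 - I.

Check the numerator P(z) = 3*z^2 + z - 1 at each one:
  P(-1 + 2*I/3) = -1/3 - 10*I/3 ≠ 0, so z = -1 + 2*I/3 is a (simple) pole.
  P(-3/2) = 17/4 ≠ 0, so z = -3/2 is a (simple) pole.
  P(-1 - I) = -2 + 5*I ≠ 0, so z = -1 - I is a (simple) pole.

Poles of f: {-3/2, -1 - I, -1 + 2*I/3}

Final answer: {-3/2, -1 - I, -1 + 2*I/3}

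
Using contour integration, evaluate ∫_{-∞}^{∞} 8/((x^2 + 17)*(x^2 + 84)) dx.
Let f(z) = 8/((z^2 + 17)*(z^2 + 84)). The denominator has no real zeros and deg Q - deg P = 4 ≥ 2, so the integral of f over the upper semicircle |z| = R tends to 0 as R → ∞. Closing the contour in the upper half-plane,
  ∫_{-∞}^{∞} f(x) dx = 2πi · Σ Res(f, z_k)  over the poles with Im z_k > 0.

Zeros of the denominator: z^2 + 84 = 0 gives z = ±2*sqrt(21)*I; z^2 + 17 = 0 gives z = ±sqrt(17)*I.
Upper half-plane: z = sqrt(17)*I, z = 2*sqrt(21)*I (simple).

Each pole is a simple zero of Q(z) = z^4 + 101*z^2 + 1428, so Res(f, z₀) = P(z₀)/Q'(z₀) with P(z) = 8, Q'(z) = 4*z^3 + 202*z:
  Res(f, sqrt(17)*I) = (8)/(134*sqrt(17)*I) = -4*sqrt(17)*I/1139
  Res(f, 2*sqrt(21)*I) = (8)/(-268*sqrt(21)*I) = 2*sqrt(21)*I/1407

Sum of residues: 2*I*(-42*sqrt(17) + 17*sqrt(21))/23919
∫_{-∞}^{∞} f(x) dx = 2πi · (2*I*(-42*sqrt(17) + 17*sqrt(21))/23919) = 4*pi*(-17*sqrt(21) + 42*sqrt(17))/23919

Final answer: 4*pi*(-17*sqrt(21) + 42*sqrt(17))/23919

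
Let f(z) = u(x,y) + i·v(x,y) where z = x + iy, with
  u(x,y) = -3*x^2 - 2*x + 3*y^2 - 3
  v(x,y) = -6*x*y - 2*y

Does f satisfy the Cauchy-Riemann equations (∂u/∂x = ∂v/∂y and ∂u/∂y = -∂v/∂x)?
∂u/∂x = -6*x - 2
∂v/∂y = -6*x - 2
∂u/∂y = 6*y
∂v/∂x = -6*y
∂u/∂x = ∂v/∂y and ∂u/∂y = -∂v/∂x hold identically; f is analytic.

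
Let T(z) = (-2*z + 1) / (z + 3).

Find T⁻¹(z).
Set w = T(z) = (-2*z + 1) / (z + 3) and solve for z:
  w*(z + 3) = -2*z + 1
  3*w + z*(w + 2) - 1 = 0
  z*(w + 2) = 1 - 3*w
  z = (3*w - 1)/(-w - 2)
Renaming the variable, T⁻¹(z) = (3*z - 1)/(-z - 2) = (-3*z + 1)/(z + 2).
(Check: ad - bc = -7 ≠ 0, so T is invertible.)

Final answer: (-3*z + 1)/(z + 2)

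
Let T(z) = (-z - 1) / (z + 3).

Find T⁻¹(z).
(-3*z - 1)/(z + 1)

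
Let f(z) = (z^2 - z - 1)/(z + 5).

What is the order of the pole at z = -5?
Factor the denominator:
  z + 5 = (z + 5)

The numerator P(z) = z^2 - z - 1 has P(-5) = 29 ≠ 0, so no factor of (z + 5) cancels.
Near z = -5 we can therefore write f(z) = g(z)/(z + 5) with g analytic at -5 and g(-5) ≠ 0 (g is just the numerator).

Hence z = -5 is a pole of order 1.

Final answer: 1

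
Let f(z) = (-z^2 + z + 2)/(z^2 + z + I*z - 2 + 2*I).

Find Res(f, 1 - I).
Write f(z) = P(z)/Q(z) with P(z) = -z^2 + z + 2 and Q(z) = z^2 + z + I*z - 2 + 2*I.
The denominator factors as Q(z) = (z - 1 + I)*(z + 2), so z = 1 - I is a simple zero of Q and P is analytic there; z = 1 - I is therefore a simple pole and
  Res(f, z₀) = P(z₀)/Q'(z₀).

Q'(z) = 2*z + 1 + I, so Q'(1 - I) = 3 - I.
P(1 - I) = 3 + I.

Res(f, 1 - I) = (3 + I)/(3 - I) = 4/5 + 3*I/5

Final answer: 4/5 + 3*I/5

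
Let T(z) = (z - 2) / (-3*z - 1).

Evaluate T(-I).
-1/10 + 7*I/10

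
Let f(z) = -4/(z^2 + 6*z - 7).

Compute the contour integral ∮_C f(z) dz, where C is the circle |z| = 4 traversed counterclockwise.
By the residue theorem, ∮_C f(z) dz = 2πi · (sum of the residues of f at the poles inside |z| = 4).

The denominator factors as (z - 1)*(z + 7), so the singularities of f are simple poles at z = 1, z = -7.
  |1|² = 1 < 16 = 4², so this pole is inside the contour.
  |-7|² = 49 > 16 = 4², so this pole is outside the contour.

With P(z) = -4 and Q(z) = z^2 + 6*z - 7, each pole is simple, so Res(f, z₀) = P(z₀)/Q'(z₀) with Q'(z) = 2*z + 6.
  Res(f, 1) = P(1)/Q'(1) = (-4)/(8) = -1/2

∮_C f(z) dz = 2πi · (-1/2) = -I*pi

Final answer: -I*pi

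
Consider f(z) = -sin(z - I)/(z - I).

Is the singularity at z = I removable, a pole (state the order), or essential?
Let u = z - I. The argument of sin is z - I = u, so
  f = -sin(u)/u = -((u) - (u)^3/6 + ...)/u = -1 + (1/6)*u^2 - ...
The Laurent expansion about u = 0 has no negative powers; equivalently lim_{z→I} f(z) = -1 exists and is finite.
So the singularity is removable.

Final answer: removable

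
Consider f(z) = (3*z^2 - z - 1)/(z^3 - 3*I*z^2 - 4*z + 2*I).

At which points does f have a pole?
{-1 + I, I, 1 + I}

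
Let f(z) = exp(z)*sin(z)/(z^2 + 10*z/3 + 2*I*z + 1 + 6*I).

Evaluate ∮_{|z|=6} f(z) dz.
By the residue theorem, ∮_C f(z) dz = 2πi · (sum of the residues of f at the poles inside |z| = 6).

The denominator factors as (z + 3)*(z + 1/3 + 2*I), so the singularities of f are simple poles at z = -3, z = -1/3 - 2*I.
  |-3|² = 9 < 36 = 6², so this pole is inside the contour.
  |-1/3 - 2*I|² = 37/9 < 36 = 6², so this pole is inside the contour.

With P(z) = exp(z)*sin(z) and Q(z) = z^2 + 10*z/3 + 2*I*z + 1 + 6*I, each pole is simple, so Res(f, z₀) = P(z₀)/Q'(z₀) with Q'(z) = 2*z + 10/3 + 2*I.
  Res(f, -3) = P(-3)/Q'(-3) = (-exp(-3)*sin(3))/(-8/3 + 2*I) = (6/25 + 9*I/50)*exp(-3)*sin(3)
  Res(f, -1/3 - 2*I) = P(-1/3 - 2*I)/Q'(-1/3 - 2*I) = (-exp(-1/3 - 2*I)*sin(1/3 + 2*I))/(8/3 - 2*I) = (-6/25 - 9*I/50)*exp(-1/3 - 2*I)*sin(1/3 + 2*I)

Sum of residues inside C: (6/25 + 9*I/50)*exp(-3)*sin(3) + (-6/25 - 9*I/50)*exp(-1/3 - 2*I)*sin(1/3 + 2*I)
∮_C f(z) dz = 2πi · ((6/25 + 9*I/50)*exp(-3)*sin(3) + (-6/25 - 9*I/50)*exp(-1/3 - 2*I)*sin(1/3 + 2*I)) = pi*(9/25 - 12*I/25)*exp(-1/3 - 2*I)*sin(1/3 + 2*I) + pi*(-9/25 + 12*I/25)*exp(-3)*sin(3)

Final answer: pi*(9/25 - 12*I/25)*exp(-1/3 - 2*I)*sin(1/3 + 2*I) + pi*(-9/25 + 12*I/25)*exp(-3)*sin(3)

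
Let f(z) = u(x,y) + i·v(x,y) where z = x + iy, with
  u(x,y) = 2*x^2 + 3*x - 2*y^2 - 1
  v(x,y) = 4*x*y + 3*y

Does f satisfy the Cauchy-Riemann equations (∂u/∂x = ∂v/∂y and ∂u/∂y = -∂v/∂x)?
∂u/∂x = 4*x + 3
∂v/∂y = 4*x + 3
∂u/∂y = -4*y
∂v/∂x = 4*y
∂u/∂x = ∂v/∂y and ∂u/∂y = -∂v/∂x hold identically; f is analytic.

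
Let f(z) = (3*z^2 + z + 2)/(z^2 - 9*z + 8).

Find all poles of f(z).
The singularities of f are the zeros of the denominator. Factoring,
  z^2 - 9*z + 8 = (z - 1)*(z - 8)
so the candidates are z = 1, z = 8.

Check the numerator P(z) = 3*z^2 + z + 2 at each one:
  P(1) = 6 ≠ 0, so z = 1 is a (simple) pole.
  P(8) = 202 ≠ 0, so z = 8 is a (simple) pole.

Poles of f: {1, 8}

Final answer: {1, 8}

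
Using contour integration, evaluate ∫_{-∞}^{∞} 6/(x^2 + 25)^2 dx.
Let f(z) = 6/(z^2 + 25)^2. The denominator has no real zeros and deg Q - deg P = 4 ≥ 2, so the integral of f over the upper semicircle |z| = R tends to 0 as R → ∞. Closing the contour in the upper half-plane,
  ∫_{-∞}^{∞} f(x) dx = 2πi · Σ Res(f, z_k)  over the poles with Im z_k > 0.

Zeros of the denominator: z^2 + 25 = 0 gives z = ±5*I.
Upper half-plane: z = 5*I (a pole of order 2).

Write f(z) = g(z)/(z - 5*I)^2 with g(z) = 6/(z + 5*I)^2. For a double pole, Res(f, z₀) = g'(z₀):
  g'(z) = -12/(z + 5*I)^3
  Res(f, 5*I) = g'(5*I) = -3*I/250

∫_{-∞}^{∞} f(x) dx = 2πi · (-3*I/250) = 3*pi/125

Final answer: 3*pi/125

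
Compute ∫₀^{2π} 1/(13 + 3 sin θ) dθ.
sqrt(10)*pi/20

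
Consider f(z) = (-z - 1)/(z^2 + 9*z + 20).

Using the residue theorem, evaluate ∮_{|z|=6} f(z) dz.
By the residue theorem, ∮_C f(z) dz = 2πi · (sum of the residues of f at the poles inside |z| = 6).

The denominator factors as (z + 4)*(z + 5), so the singularities of f are simple poles at z = -4, z = -5.
  |-4|² = 16 < 36 = 6², so this pole is inside the contour.
  |-5|² = 25 < 36 = 6², so this pole is inside the contour.

With P(z) = -z - 1 and Q(z) = z^2 + 9*z + 20, each pole is simple, so Res(f, z₀) = P(z₀)/Q'(z₀) with Q'(z) = 2*z + 9.
  Res(f, -4) = P(-4)/Q'(-4) = (3)/(1) = 3
  Res(f, -5) = P(-5)/Q'(-5) = (4)/(-1) = -4

Sum of residues inside C: -1
∮_C f(z) dz = 2πi · (-1) = -2*I*pi

Final answer: -2*I*pi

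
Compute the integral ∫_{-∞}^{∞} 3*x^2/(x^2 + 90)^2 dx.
Let f(z) = 3*z^2/(z^2 + 90)^2. The denominator has no real zeros and deg Q - deg P = 2 ≥ 2, so the integral of f over the upper semicircle |z| = R tends to 0 as R → ∞. Closing the contour in the upper half-plane,
  ∫_{-∞}^{∞} f(x) dx = 2πi · Σ Res(f, z_k)  over the poles with Im z_k > 0.

Zeros of the denominator: z^2 + 90 = 0 gives z = ±3*sqrt(10)*I.
Upper half-plane: z = 3*sqrt(10)*I (a pole of order 2).

Write f(z) = g(z)/(z - 3*sqrt(10)*I)^2 with g(z) = 3*z^2/(z + 3*sqrt(10)*I)^2. For a double pole, Res(f, z₀) = g'(z₀):
  g'(z) = 18*sqrt(10)*I*z/(z + 3*sqrt(10)*I)^3
  Res(f, 3*sqrt(10)*I) = g'(3*sqrt(10)*I) = -sqrt(10)*I/40

∫_{-∞}^{∞} f(x) dx = 2πi · (-sqrt(10)*I/40) = sqrt(10)*pi/20

Final answer: sqrt(10)*pi/20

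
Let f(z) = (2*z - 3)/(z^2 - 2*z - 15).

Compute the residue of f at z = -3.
Write f(z) = P(z)/Q(z) with P(z) = 2*z - 3 and Q(z) = z^2 - 2*z - 15.
The denominator factors as Q(z) = (z + 3)*(z - 5), so z = -3 is a simple zero of Q and P is analytic there; z = -3 is therefore a simple pole and
  Res(f, z₀) = P(z₀)/Q'(z₀).

Q'(z) = 2*z - 2, so Q'(-3) = -8.
P(-3) = -9.

Res(f, -3) = (-9)/(-8) = 9/8

Final answer: 9/8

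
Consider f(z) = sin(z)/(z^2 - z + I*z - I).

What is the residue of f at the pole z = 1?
Write f(z) = P(z)/Q(z) with P(z) = sin(z) and Q(z) = z^2 - z + I*z - I.
The denominator factors as Q(z) = (z - 1)*(z + I), so z = 1 is a simple zero of Q and P is analytic there; z = 1 is therefore a simple pole and
  Res(f, z₀) = P(z₀)/Q'(z₀).

Q'(z) = 2*z - 1 + I, so Q'(1) = 1 + I.
P(1) = sin(1).

Res(f, 1) = (sin(1))/(1 + I) = (1/2 - I/2)*sin(1)

Final answer: (1/2 - I/2)*sin(1)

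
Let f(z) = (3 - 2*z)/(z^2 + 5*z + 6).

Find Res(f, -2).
Write f(z) = P(z)/Q(z) with P(z) = 3 - 2*z and Q(z) = z^2 + 5*z + 6.
The denominator factors as Q(z) = (z + 3)*(z + 2), so z = -2 is a simple zero of Q and P is analytic there; z = -2 is therefore a simple pole and
  Res(f, z₀) = P(z₀)/Q'(z₀).

Q'(z) = 2*z + 5, so Q'(-2) = 1.
P(-2) = 7.

Res(f, -2) = (7)/(1) = 7

Final answer: 7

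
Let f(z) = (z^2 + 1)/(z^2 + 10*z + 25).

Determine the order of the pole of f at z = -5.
Factor the denominator:
  z^2 + 10*z + 25 = (z + 5)^2

The numerator P(z) = z^2 + 1 has P(-5) = 26 ≠ 0, so no factor of (z + 5) cancels.
Near z = -5 we can therefore write f(z) = g(z)/(z + 5)^2 with g analytic at -5 and g(-5) ≠ 0 (g is just the numerator).

Hence z = -5 is a pole of order 2.

Final answer: 2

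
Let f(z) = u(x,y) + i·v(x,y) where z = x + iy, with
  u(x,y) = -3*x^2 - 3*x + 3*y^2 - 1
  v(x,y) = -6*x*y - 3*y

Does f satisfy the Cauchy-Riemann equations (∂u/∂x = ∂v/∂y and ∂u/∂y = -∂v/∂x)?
∂u/∂x = -6*x - 3
∂v/∂y = -6*x - 3
∂u/∂y = 6*y
∂v/∂x = -6*y
∂u/∂x = ∂v/∂y and ∂u/∂y = -∂v/∂x hold identically; f is analytic.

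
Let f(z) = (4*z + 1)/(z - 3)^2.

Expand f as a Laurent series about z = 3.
13/(z - 3)^2 + 4/(z - 3)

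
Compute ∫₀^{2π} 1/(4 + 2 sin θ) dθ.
sqrt(3)*pi/3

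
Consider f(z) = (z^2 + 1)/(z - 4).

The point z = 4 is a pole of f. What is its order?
Factor the denominator:
  z - 4 = (z - 4)

The numerator P(z) = z^2 + 1 has P(4) = 17 ≠ 0, so no factor of (z - 4) cancels.
Near z = 4 we can therefore write f(z) = g(z)/(z - 4) with g analytic at 4 and g(4) ≠ 0 (g is just the numerator).

Hence z = 4 is a pole of order 1.

Final answer: 1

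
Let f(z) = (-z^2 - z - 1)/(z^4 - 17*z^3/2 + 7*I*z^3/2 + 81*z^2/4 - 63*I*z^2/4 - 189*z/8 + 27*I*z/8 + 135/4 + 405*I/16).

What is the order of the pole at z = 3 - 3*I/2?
Factor the denominator:
  z^4 - 17*z^3/2 + 7*I*z^3/2 + 81*z^2/4 - 63*I*z^2/4 - 189*z/8 + 27*I*z/8 + 135/4 + 405*I/16 = (z - 3 + 3*I/2)^3*(z + 1/2 - I)

The numerator P(z) = -z^2 - z - 1 has P(3 - 3*I/2) = -43/4 + 21*I/2 ≠ 0, so no factor of (z - 3 + 3*I/2) cancels.
Near z = 3 - 3*I/2 we can therefore write f(z) = g(z)/(z - 3 + 3*I/2)^3 with g analytic at 3 - 3*I/2 and g(3 - 3*I/2) ≠ 0 (g is the numerator divided by the remaining denominator factors).

Hence z = 3 - 3*I/2 is a pole of order 3.

Final answer: 3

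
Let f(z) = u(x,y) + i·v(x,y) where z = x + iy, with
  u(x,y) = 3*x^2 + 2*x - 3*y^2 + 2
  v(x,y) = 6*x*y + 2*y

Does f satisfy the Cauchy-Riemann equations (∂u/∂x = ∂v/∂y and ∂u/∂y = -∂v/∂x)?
∂u/∂x = 6*x + 2
∂v/∂y = 6*x + 2
∂u/∂y = -6*y
∂v/∂x = 6*y
∂u/∂x = ∂v/∂y and ∂u/∂y = -∂v/∂x hold identically; f is analytic.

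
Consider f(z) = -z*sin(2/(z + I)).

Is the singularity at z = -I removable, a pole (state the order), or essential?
Let u = z + I. Then
  sin(2/u) = Σ_{k≥0} (-1)^k (2)^(2k+1)/((2k+1)!·u^(2k+1)) = 2/u - 4/(3*u^3) + 4/(15*u^5) + ...
which has infinitely many negative powers of u, so sin(2/(z + I)) has an essential singularity at z = -I.
The extra factor z is a nonzero polynomial; if the product had at most a pole at z = -I, dividing by that polynomial would leave sin(2/(z + I)) with at most a pole too — contradiction. (Equivalently, the product's Laurent series still has infinitely many negative powers.)
So the singularity is essential.

Final answer: essential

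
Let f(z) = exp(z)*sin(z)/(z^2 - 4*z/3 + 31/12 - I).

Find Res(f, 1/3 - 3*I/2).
(-6/85 + 27*I/85)*exp(1/3 - 3*I/2)*sin(1/3 - 3*I/2)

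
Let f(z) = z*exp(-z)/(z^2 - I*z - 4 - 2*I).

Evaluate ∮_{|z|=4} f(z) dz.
pi*(-4/17 + 18*I/17)*exp(-2 - I) + pi*(4/17 + 16*I/17)*exp(2)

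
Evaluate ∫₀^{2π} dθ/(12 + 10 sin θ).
sqrt(11)*pi/11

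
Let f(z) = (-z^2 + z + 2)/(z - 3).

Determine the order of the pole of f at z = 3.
Factor the denominator:
  z - 3 = (z - 3)

The numerator P(z) = -z^2 + z + 2 has P(3) = -4 ≠ 0, so no factor of (z - 3) cancels.
Near z = 3 we can therefore write f(z) = g(z)/(z - 3) with g analytic at 3 and g(3) ≠ 0 (g is just the numerator).

Hence z = 3 is a pole of order 1.

Final answer: 1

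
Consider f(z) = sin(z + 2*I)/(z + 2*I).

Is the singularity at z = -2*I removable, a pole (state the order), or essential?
Let u = z + 2*I. The argument of sin is z + 2*I = u, so
  f = sin(u)/u = ((u) - (u)^3/6 + ...)/u = 1 - (1/6)*u^2 + ...
The Laurent expansion about u = 0 has no negative powers; equivalently lim_{z→-2*I} f(z) = 1 exists and is finite.
So the singularity is removable.

Final answer: removable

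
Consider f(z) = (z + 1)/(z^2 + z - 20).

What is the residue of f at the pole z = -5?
Write f(z) = P(z)/Q(z) with P(z) = z + 1 and Q(z) = z^2 + z - 20.
The denominator factors as Q(z) = (z - 4)*(z + 5), so z = -5 is a simple zero of Q and P is analytic there; z = -5 is therefore a simple pole and
  Res(f, z₀) = P(z₀)/Q'(z₀).

Q'(z) = 2*z + 1, so Q'(-5) = -9.
P(-5) = -4.

Res(f, -5) = (-4)/(-9) = 4/9

Final answer: 4/9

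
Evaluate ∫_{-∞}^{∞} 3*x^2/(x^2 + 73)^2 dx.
3*sqrt(73)*pi/146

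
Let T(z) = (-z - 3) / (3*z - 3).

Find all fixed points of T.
T(z) = z means -z - 3 = z*(3*z - 3), i.e.
  3*z^2 - 2*z + 3 = 0.
Discriminant: (-2)^2 - 4*(3)*(3) = -32, so the roots are complex conjugates.
  z = (2 ± I*sqrt(32))/(2*(3))
Fixed points: {1/3 - 2*sqrt(2)*I/3, 1/3 + 2*sqrt(2)*I/3}

Final answer: {1/3 - 2*sqrt(2)*I/3, 1/3 + 2*sqrt(2)*I/3}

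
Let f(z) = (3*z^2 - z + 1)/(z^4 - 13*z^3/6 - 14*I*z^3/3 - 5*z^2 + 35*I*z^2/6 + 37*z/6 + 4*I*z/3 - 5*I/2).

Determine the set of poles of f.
The singularities of f are the zeros of the denominator. Factoring,
  z^4 - 13*z^3/6 - 14*I*z^3/3 - 5*z^2 + 35*I*z^2/6 + 37*z/6 + 4*I*z/3 - 5*I/2 = (z - 3/2 - 3*I)*(z + 1/3 - 2*I/3)*(z - I)*(z - 1)
so the candidates are z = 3/2 + 3*I, z = -1/3 + 2*I/3, z = I, z = 1.

Check the numerator P(z) = 3*z^2 - z + 1 at each one:
  P(3/2 + 3*I) = -83/4 + 24*I ≠ 0, so z = 3/2 + 3*I is a (simple) pole.
  P(-1/3 + 2*I/3) = 1/3 - 2*I ≠ 0, so z = -1/3 + 2*I/3 is a (simple) pole.
  P(I) = -2 - I ≠ 0, so z = I is a (simple) pole.
  P(1) = 3 ≠ 0, so z = 1 is a (simple) pole.

Poles of f: {-1/3 + 2*I/3, I, 1, 3/2 + 3*I}

Final answer: {-1/3 + 2*I/3, I, 1, 3/2 + 3*I}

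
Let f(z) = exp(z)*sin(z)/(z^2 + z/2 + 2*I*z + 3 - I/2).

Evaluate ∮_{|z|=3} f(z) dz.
pi*(-4/65 + 32*I/65)*exp(I)*sinh(1)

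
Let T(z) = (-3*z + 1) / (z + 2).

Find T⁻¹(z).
Set w = T(z) = (-3*z + 1) / (z + 2) and solve for z:
  w*(z + 2) = -3*z + 1
  2*w + z*(w + 3) - 1 = 0
  z*(w + 3) = 1 - 2*w
  z = (2*w - 1)/(-w - 3)
Renaming the variable, T⁻¹(z) = (2*z - 1)/(-z - 3) = (-2*z + 1)/(z + 3).
(Check: ad - bc = -7 ≠ 0, so T is invertible.)

Final answer: (-2*z + 1)/(z + 3)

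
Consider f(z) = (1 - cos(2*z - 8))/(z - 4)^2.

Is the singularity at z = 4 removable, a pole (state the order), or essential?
Let u = z - 4. The argument of cos is 2*z - 8 = 2u, so
  f = (1 - cos(2u))/u^2 = ((2u)^2/2 - (2u)^4/24 + ...)/u^2 = 2 - (2/3)*u^2 + ...
The Laurent expansion about u = 0 has no negative powers; equivalently lim_{z→4} f(z) = 2 exists and is finite.
So the singularity is removable.

Final answer: removable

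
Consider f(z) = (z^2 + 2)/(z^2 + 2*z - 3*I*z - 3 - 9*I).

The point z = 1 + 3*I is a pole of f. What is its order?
1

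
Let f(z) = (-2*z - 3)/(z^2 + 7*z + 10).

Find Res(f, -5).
Write f(z) = P(z)/Q(z) with P(z) = -2*z - 3 and Q(z) = z^2 + 7*z + 10.
The denominator factors as Q(z) = (z + 5)*(z + 2), so z = -5 is a simple zero of Q and P is analytic there; z = -5 is therefore a simple pole and
  Res(f, z₀) = P(z₀)/Q'(z₀).

Q'(z) = 2*z + 7, so Q'(-5) = -3.
P(-5) = 7.

Res(f, -5) = (7)/(-3) = -7/3

Final answer: -7/3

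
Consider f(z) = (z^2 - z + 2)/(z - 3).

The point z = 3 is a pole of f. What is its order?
1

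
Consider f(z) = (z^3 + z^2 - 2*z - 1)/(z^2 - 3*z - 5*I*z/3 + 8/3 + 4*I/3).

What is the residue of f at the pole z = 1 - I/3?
Write f(z) = P(z)/Q(z) with P(z) = z^3 + z^2 - 2*z - 1 and Q(z) = z^2 - 3*z - 5*I*z/3 + 8/3 + 4*I/3.
The denominator factors as Q(z) = (z - 2 - 2*I)*(z - 1 + I/3), so z = 1 - I/3 is a simple zero of Q and P is analytic there; z = 1 - I/3 is therefore a simple pole and
  Res(f, z₀) = P(z₀)/Q'(z₀).

Q'(z) = 2*z - 3 - 5*I/3, so Q'(1 - I/3) = -1 - 7*I/3.
P(1 - I/3) = -13/9 - 26*I/27.

Res(f, 1 - I/3) = (-13/9 - 26*I/27)/(-1 - 7*I/3) = 299/522 - 65*I/174

Final answer: 299/522 - 65*I/174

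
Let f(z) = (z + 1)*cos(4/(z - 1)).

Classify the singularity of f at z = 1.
Let u = z - 1. Then
  cos(4/u) = Σ_{k≥0} (-1)^k (4)^(2k)/((2k)!·u^(2k)) = 1 - 8/u^2 + 32/(3*u^4) + ...
which has infinitely many negative powers of u, so cos(4/(z - 1)) has an essential singularity at z = 1.
The extra factor z + 1 is a nonzero polynomial; if the product had at most a pole at z = 1, dividing by that polynomial would leave cos(4/(z - 1)) with at most a pole too — contradiction. (Equivalently, the product's Laurent series still has infinitely many negative powers.)
So the singularity is essential.

Final answer: essential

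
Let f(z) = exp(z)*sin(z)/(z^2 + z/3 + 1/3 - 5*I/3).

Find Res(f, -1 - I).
Write f(z) = P(z)/Q(z) with P(z) = exp(z)*sin(z) and Q(z) = z^2 + z/3 + 1/3 - 5*I/3.
The denominator factors as Q(z) = (z + 1 + I)*(z - 2/3 - I), so z = -1 - I is a simple zero of Q and P is analytic there; z = -1 - I is therefore a simple pole and
  Res(f, z₀) = P(z₀)/Q'(z₀).

Q'(z) = 2*z + 1/3, so Q'(-1 - I) = -5/3 - 2*I.
P(-1 - I) = -exp(-1 - I)*sin(1 + I).

Res(f, -1 - I) = (-exp(-1 - I)*sin(1 + I))/(-5/3 - 2*I) = (15/61 - 18*I/61)*exp(-1 - I)*sin(1 + I)

Final answer: (15/61 - 18*I/61)*exp(-1 - I)*sin(1 + I)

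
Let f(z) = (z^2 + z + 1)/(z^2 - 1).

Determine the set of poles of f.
The singularities of f are the zeros of the denominator. Factoring,
  z^2 - 1 = (z + 1)*(z - 1)
so the candidates are z = -1, z = 1.

Check the numerator P(z) = z^2 + z + 1 at each one:
  P(-1) = 1 ≠ 0, so z = -1 is a (simple) pole.
  P(1) = 3 ≠ 0, so z = 1 is a (simple) pole.

Poles of f: {-1, 1}

Final answer: {-1, 1}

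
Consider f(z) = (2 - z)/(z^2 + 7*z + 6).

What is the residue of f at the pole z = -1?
Write f(z) = P(z)/Q(z) with P(z) = 2 - z and Q(z) = z^2 + 7*z + 6.
The denominator factors as Q(z) = (z + 1)*(z + 6), so z = -1 is a simple zero of Q and P is analytic there; z = -1 is therefore a simple pole and
  Res(f, z₀) = P(z₀)/Q'(z₀).

Q'(z) = 2*z + 7, so Q'(-1) = 5.
P(-1) = 3.

Res(f, -1) = (3)/(5) = 3/5

Final answer: 3/5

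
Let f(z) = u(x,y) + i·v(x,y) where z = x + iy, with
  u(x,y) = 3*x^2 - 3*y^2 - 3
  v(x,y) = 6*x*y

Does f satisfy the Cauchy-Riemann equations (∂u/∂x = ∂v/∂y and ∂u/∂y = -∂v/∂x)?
∂u/∂x = 6*x
∂v/∂y = 6*x
∂u/∂y = -6*y
∂v/∂x = 6*y
∂u/∂x = ∂v/∂y and ∂u/∂y = -∂v/∂x hold identically; f is analytic.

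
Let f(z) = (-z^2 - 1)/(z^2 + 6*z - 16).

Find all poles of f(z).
{-8, 2}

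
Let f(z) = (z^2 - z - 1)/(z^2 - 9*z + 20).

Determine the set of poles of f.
{4, 5}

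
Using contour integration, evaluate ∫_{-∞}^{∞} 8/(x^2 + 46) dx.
4*sqrt(46)*pi/23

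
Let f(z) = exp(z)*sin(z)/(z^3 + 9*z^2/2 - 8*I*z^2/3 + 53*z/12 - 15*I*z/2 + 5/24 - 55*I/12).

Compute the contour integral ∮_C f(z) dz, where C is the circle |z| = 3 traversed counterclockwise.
By the residue theorem, ∮_C f(z) dz = 2πi · (sum of the residues of f at the poles inside |z| = 3).

The denominator factors as (z + 1 - I/2)*(z + 2 - 3*I/2)*(z + 3/2 - 2*I/3), so the singularities of f are simple poles at z = -1 + I/2, z = -2 + 3*I/2, z = -3/2 + 2*I/3.
  |-1 + I/2|² = 5/4 < 9 = 3², so this pole is inside the contour.
  |-2 + 3*I/2|² = 25/4 < 9 = 3², so this pole is inside the contour.
  |-3/2 + 2*I/3|² = 97/36 < 9 = 3², so this pole is inside the contour.

With P(z) = exp(z)*sin(z) and Q(z) = z^3 + 9*z^2/2 - 8*I*z^2/3 + 53*z/12 - 15*I*z/2 + 5/24 - 55*I/12, each pole is simple, so Res(f, z₀) = P(z₀)/Q'(z₀) with Q'(z) = 3*z^2 + 9*z - 16*I*z/3 + 53/12 - 15*I/2.
  Res(f, -1 + I/2) = P(-1 + I/2)/Q'(-1 + I/2) = (-exp(-1 + I/2)*sin(1 - I/2))/(1/3 - 2*I/3) = (-3/5 - 6*I/5)*exp(-1 + I/2)*sin(1 - I/2)
  Res(f, -2 + 3*I/2) = P(-2 + 3*I/2)/Q'(-2 + 3*I/2) = (-exp(-2 + 3*I/2)*sin(2 - 3*I/2))/(-1/3 - 4*I/3) = (3/17 - 12*I/17)*exp(-2 + 3*I/2)*sin(2 - 3*I/2)
  Res(f, -3/2 + 2*I/3) = P(-3/2 + 2*I/3)/Q'(-3/2 + 2*I/3) = (-exp(-3/2 + 2*I/3)*sin(3/2 - 2*I/3))/(-1/9 + I/2) = (36/85 + 162*I/85)*exp(-3/2 + 2*I/3)*sin(3/2 - 2*I/3)

Sum of residues inside C: (-3/5 - 6*I/5)*exp(-1 + I/2)*sin(1 - I/2) + (3/17 - 12*I/17)*exp(-2 + 3*I/2)*sin(2 - 3*I/2) + (36/85 + 162*I/85)*exp(-3/2 + 2*I/3)*sin(3/2 - 2*I/3)
∮_C f(z) dz = 2πi · ((-3/5 - 6*I/5)*exp(-1 + I/2)*sin(1 - I/2) + (3/17 - 12*I/17)*exp(-2 + 3*I/2)*sin(2 - 3*I/2) + (36/85 + 162*I/85)*exp(-3/2 + 2*I/3)*sin(3/2 - 2*I/3)) = pi*(-324/85 + 72*I/85)*exp(-3/2 + 2*I/3)*sin(3/2 - 2*I/3) + pi*(12/5 - 6*I/5)*exp(-1 + I/2)*sin(1 - I/2) + pi*(24/17 + 6*I/17)*exp(-2 + 3*I/2)*sin(2 - 3*I/2)

Final answer: pi*(-324/85 + 72*I/85)*exp(-3/2 + 2*I/3)*sin(3/2 - 2*I/3) + pi*(12/5 - 6*I/5)*exp(-1 + I/2)*sin(1 - I/2) + pi*(24/17 + 6*I/17)*exp(-2 + 3*I/2)*sin(2 - 3*I/2)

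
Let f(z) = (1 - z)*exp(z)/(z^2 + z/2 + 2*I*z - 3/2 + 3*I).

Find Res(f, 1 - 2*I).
Write f(z) = P(z)/Q(z) with P(z) = (1 - z)*exp(z) and Q(z) = z^2 + z/2 + 2*I*z - 3/2 + 3*I.
The denominator factors as Q(z) = (z - 1 + 2*I)*(z + 3/2), so z = 1 - 2*I is a simple zero of Q and P is analytic there; z = 1 - 2*I is therefore a simple pole and
  Res(f, z₀) = P(z₀)/Q'(z₀).

Q'(z) = 2*z + 1/2 + 2*I, so Q'(1 - 2*I) = 5/2 - 2*I.
P(1 - 2*I) = 2*I*exp(1 - 2*I).

Res(f, 1 - 2*I) = (2*I*exp(1 - 2*I))/(5/2 - 2*I) = (-16/41 + 20*I/41)*exp(1 - 2*I)

Final answer: (-16/41 + 20*I/41)*exp(1 - 2*I)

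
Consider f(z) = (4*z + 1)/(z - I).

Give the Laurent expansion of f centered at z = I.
Put w = z - (I), i.e. z = w + I. The denominator is w, so it suffices to rewrite the numerator in powers of w.

P(z) = 4*z + 1
P(w + I) = 1 + 4*I + 4*w

Dividing each term by w:
  f = (1 + 4*I)/w + 4

Substituting back w = z - I:
  f(z) = (1 + 4*I)/(z - I) + 4

The series is finite because the numerator is a polynomial; the negative powers form the principal part, and the coefficient of 1/(z - I) gives Res(f, I) = 1 + 4*I.

Final answer: (1 + 4*I)/(z - I) + 4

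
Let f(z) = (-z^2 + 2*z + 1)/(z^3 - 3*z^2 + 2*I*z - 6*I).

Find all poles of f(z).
{-1 + I, 1 - I, 3}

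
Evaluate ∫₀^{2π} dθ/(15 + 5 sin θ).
Call the integral J. The integrand is 2π-periodic and we integrate over a full period, so shifting θ does not change the value (θ → θ + π/2 turns sin θ into cos θ). Hence
  J = ∫₀^{2π} dθ/(15 + 5 cos θ).
Put z = e^{iθ}: then cos θ = (z + 1/z)/2, dθ = dz/(iz), and z runs once counterclockwise around |z| = 1:
  J = ∮_{|z|=1} 1/(15 + 5*(z + 1/z)/2) · dz/(iz) = (2/i) ∮_{|z|=1} dz/(5*z^2 + 30*z + 5).
The roots of 5*z^2 + 30*z + 5 are z = (-15 ± sqrt(15^2 - 5^2))/5, with sqrt(200) = 10*sqrt(2); their product is 1, so only z₊ = -3 + 2*sqrt(2) lies inside the unit circle (z₋ = -3 - 2*sqrt(2) lies outside).
z₊ is a simple zero of q(z) = 5*z^2 + 30*z + 5, so Res(1/q, z₊) = 1/q'(z₊) with q'(z) = 10*z + 30; and q'(z₊) = 5*(z₊ - z₋) = 20*sqrt(2).
Therefore J = (2/i) · 2πi · 1/(20*sqrt(2)) = 2*pi/(10*sqrt(2)) = sqrt(2)*pi/10

Final answer: sqrt(2)*pi/10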